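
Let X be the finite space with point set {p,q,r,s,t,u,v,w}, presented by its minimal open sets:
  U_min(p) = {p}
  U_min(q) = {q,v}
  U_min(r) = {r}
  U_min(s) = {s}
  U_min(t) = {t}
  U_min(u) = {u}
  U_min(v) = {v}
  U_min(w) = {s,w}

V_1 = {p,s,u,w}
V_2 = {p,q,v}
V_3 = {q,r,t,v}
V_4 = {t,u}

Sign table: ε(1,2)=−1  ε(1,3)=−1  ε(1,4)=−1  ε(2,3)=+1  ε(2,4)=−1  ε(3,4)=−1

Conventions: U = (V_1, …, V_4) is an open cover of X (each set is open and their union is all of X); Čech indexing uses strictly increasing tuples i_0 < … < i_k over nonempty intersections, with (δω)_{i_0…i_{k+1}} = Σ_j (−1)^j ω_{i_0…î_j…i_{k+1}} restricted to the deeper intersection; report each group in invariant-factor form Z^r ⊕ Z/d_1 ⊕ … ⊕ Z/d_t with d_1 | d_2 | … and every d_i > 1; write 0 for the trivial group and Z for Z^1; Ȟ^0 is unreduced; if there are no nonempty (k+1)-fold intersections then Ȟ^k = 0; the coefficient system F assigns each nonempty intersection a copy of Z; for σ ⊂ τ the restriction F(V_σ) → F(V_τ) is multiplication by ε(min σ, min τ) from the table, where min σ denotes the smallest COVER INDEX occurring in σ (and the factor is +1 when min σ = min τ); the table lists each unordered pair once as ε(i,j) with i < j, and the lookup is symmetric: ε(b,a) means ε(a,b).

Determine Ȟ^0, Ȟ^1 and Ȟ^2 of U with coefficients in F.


Ȟ^0 = 0,  Ȟ^1 = Z/2,  Ȟ^2 = 0

nonempty intersections:
  V12={p} V14={u} V23={q,v} V34={t}
C dims 4,4; δ0: rk 4, SNF 1^3·2
Ȟ^0: (4−4)−0=0 ⇒ 0
Ȟ^1: (4−0)−4=0 plus torsion [2] ⇒ Z/2
Ȟ^2: (0−0)−0=0 ⇒ 0


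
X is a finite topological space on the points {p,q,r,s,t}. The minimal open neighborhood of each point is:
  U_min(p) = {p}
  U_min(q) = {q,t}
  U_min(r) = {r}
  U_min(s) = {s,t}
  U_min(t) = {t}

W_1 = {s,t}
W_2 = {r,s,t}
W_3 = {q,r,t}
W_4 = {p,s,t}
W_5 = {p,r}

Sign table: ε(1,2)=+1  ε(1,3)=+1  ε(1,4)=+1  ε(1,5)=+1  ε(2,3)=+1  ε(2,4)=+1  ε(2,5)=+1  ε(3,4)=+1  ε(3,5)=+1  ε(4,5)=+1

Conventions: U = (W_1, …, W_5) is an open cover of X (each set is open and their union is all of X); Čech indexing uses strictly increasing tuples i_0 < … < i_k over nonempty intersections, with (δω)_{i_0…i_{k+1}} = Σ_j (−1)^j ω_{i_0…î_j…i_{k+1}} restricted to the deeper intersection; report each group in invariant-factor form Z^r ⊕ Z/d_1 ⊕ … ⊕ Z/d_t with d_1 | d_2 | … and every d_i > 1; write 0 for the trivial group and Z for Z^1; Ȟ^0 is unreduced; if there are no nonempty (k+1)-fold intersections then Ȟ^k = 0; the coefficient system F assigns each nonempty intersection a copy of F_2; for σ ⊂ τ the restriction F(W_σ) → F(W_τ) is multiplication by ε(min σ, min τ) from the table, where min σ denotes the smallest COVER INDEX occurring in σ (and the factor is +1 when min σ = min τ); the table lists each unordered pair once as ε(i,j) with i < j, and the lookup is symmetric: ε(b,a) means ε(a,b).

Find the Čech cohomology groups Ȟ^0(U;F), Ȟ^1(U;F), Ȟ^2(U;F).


Ȟ^0(U;F) ≅ Z/2; Ȟ^1(U;F) ≅ Z/2; Ȟ^2(U;F) ≅ 0

nerve of the cover:
  W12={s,t} W13={t} W14={s,t} W23={r,t} W24={s,t} W25={r} W34={t} W35={r} W45={p}
  W123={t} W124={s,t} W134={t} W234={t} W235={r}
  W1234={t}
C dims 5,9,5,1; δ0: rk_F2 4; δ1: rk_F2 4; δ2: rk_F2 1
Ȟ^0 = (5 − 4) − 0 = 1, so Ȟ^0 ≅ Z/2
Ȟ^1 = (9 − 4) − 4 = 1, so Ȟ^1 ≅ Z/2
Ȟ^2 = (5 − 1) − 4 = 0, so Ȟ^2 ≅ 0


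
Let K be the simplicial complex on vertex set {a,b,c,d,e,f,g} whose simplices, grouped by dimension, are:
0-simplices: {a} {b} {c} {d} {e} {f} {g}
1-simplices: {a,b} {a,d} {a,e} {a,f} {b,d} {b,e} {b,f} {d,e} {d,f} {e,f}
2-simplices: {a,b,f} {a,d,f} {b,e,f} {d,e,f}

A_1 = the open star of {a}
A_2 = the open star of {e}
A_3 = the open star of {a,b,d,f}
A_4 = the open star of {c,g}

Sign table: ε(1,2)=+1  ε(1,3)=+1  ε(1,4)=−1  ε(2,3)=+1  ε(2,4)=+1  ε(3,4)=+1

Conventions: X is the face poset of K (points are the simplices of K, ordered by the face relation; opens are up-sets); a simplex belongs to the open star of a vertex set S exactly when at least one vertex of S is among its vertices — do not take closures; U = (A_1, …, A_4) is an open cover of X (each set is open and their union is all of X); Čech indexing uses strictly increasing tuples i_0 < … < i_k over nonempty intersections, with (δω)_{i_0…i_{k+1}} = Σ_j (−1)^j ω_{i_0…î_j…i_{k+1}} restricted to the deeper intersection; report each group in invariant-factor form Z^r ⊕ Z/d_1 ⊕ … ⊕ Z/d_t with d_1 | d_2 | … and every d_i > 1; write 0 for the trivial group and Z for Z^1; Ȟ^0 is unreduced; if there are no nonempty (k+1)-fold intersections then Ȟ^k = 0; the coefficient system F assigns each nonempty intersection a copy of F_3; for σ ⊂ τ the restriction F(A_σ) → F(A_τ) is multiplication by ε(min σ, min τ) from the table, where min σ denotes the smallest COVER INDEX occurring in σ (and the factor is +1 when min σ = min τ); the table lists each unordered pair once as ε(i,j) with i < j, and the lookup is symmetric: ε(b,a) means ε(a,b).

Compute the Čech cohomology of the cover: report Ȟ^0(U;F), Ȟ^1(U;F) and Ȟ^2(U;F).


Ȟ^0(U;F) ≅ Z/3 ⊕ Z/3; Ȟ^1(U;F) ≅ 0; Ȟ^2(U;F) ≅ 0

nonempty intersections:
  A1={{a},{a,b},{a,d},{a,e},{a,f},{a,b,f},{a,d,f}} A2={{e},{a,e},{b,e},{d,e},{e,f},{b,e,f},{d,e,f}} A3={{a},{b},{d},{f},{a,b},{a,d},{a,e},{a,f},{b,d},{b,e},{b,f},{d,e},{d,f},{e,f},{a,b,f},{a,d,f},{b,e,f},{d,e,f}} A4={{c},{g}}
  A12={{a,e}} A13={{a},{a,b},{a,d},{a,e},{a,f},{a,b,f},{a,d,f}} A23={{a,e},{b,e},{d,e},{e,f},{b,e,f},{d,e,f}}
  A123={{a,e}}
C dims 4,3,1; δ0: rk_F3 2; δ1: rk_F3 1
Ȟ^0: (4−2)−0=2 ⇒ Z/3 ⊕ Z/3
Ȟ^1: (3−1)−2=0 ⇒ 0
Ȟ^2: (1−0)−1=0 ⇒ 0


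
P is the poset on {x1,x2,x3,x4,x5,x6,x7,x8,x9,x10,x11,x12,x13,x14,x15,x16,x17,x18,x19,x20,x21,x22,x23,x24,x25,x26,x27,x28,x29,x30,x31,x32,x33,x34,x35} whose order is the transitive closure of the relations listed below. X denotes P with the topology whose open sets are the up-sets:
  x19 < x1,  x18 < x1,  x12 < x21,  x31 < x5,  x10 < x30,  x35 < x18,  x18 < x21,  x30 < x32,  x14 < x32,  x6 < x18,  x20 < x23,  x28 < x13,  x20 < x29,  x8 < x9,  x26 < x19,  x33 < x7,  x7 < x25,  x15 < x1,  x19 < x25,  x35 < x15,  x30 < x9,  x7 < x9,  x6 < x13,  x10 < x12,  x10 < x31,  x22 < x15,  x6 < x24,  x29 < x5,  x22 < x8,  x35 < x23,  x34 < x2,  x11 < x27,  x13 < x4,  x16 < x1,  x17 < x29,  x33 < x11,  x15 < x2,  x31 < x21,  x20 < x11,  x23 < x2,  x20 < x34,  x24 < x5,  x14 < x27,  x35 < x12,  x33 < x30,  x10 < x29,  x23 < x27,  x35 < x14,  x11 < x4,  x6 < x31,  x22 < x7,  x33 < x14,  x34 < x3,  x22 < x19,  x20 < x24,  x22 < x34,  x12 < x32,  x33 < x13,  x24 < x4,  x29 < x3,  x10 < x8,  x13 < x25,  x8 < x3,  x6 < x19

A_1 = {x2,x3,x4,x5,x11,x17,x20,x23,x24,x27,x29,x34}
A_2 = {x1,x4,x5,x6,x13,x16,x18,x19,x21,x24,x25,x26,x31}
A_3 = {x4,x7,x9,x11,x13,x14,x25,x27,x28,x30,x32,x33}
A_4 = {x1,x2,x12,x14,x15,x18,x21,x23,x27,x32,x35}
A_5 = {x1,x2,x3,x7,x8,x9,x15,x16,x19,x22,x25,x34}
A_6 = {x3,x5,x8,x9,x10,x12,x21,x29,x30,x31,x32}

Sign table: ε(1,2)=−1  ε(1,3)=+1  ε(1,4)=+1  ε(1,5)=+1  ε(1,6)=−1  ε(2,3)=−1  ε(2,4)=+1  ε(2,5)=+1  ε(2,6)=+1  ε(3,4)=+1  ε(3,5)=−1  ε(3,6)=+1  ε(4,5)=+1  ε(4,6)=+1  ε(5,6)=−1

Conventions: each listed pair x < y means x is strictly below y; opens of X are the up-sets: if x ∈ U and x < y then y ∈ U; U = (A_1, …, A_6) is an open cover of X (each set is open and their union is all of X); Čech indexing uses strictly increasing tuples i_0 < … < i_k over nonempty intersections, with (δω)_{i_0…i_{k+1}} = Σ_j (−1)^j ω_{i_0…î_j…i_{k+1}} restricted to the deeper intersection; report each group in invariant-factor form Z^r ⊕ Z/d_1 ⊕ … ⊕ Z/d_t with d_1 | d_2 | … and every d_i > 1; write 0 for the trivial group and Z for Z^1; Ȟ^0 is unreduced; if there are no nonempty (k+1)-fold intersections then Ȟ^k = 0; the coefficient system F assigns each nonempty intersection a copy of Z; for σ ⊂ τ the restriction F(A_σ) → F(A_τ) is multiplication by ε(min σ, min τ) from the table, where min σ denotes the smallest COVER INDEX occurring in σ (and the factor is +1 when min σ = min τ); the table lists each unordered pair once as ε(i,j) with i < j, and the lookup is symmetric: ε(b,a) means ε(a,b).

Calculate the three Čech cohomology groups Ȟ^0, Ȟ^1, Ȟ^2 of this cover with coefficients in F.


nerve of the cover:
  A12={x4,x5,x24} A13={x4,x11,x27} A14={x2,x23,x27} A15={x2,x3,x34} A16={x3,x5,x29} A23={x4,x13,x25} A24={x1,x18,x21} A25={x1,x16,x19,x25} A26={x5,x21,x31} A34={x14,x27,x32} A35={x7,x9,x25} A36={x9,x30,x32} A45={x1,x2,x15} A46={x12,x21,x32} A56={x3,x8,x9}
  A123={x4} A126={x5} A134={x27} A145={x2} A156={x3} A235={x25} A245={x1} A246={x21} A346={x32} A356={x9}
C dims 6,15,10; δ0: rk 6, SNF 1^5·2; δ1: rk 9, SNF 1^9
Ȟ^0 = (6 − 6) − 0 = 0, so Ȟ^0 ≅ 0
Ȟ^1 = (15 − 9) − 6 = 0 plus torsion [2], so Ȟ^1 ≅ Z/2
Ȟ^2 = (10 − 0) − 9 = 1, so Ȟ^2 ≅ Z

Ȟ^0(U;F) ≅ 0, Ȟ^1(U;F) ≅ Z/2 and Ȟ^2(U;F) ≅ Z


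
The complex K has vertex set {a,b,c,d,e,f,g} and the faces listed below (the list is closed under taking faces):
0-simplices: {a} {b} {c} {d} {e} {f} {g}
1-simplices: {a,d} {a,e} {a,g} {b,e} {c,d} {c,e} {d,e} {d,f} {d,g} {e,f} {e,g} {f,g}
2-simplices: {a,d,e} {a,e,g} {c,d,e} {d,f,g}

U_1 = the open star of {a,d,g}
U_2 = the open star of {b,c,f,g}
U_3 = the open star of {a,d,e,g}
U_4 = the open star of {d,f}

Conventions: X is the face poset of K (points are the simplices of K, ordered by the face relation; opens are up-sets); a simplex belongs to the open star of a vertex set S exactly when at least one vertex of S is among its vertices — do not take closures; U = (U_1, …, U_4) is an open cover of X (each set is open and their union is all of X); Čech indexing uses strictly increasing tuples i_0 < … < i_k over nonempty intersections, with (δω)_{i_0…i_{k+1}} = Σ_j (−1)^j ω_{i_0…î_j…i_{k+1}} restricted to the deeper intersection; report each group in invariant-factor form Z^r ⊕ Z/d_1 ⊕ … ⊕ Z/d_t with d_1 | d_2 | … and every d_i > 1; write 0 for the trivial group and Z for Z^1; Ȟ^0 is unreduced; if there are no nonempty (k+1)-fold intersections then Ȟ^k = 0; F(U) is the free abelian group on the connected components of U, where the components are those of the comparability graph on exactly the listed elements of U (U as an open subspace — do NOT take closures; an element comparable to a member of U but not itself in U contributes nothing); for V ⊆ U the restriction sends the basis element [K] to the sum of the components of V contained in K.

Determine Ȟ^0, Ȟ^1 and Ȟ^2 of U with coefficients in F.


nonempty overlaps:
  U1={{a},{d},{g},{a,d},{a,e},{a,g},{c,d},{d,e},{d,f},{d,g},{e,g},{f,g},{a,d,e},{a,e,g},{c,d,e},{d,f,g}} U2={{b},{c},{f},{g},{a,g},{b,e},{c,d},{c,e},{d,f},{d,g},{e,f},{e,g},{f,g},{a,e,g},{c,d,e},{d,f,g}} U3={{a},{d},{e},{g},{a,d},{a,e},{a,g},{b,e},{c,d},{c,e},{d,e},{d,f},{d,g},{e,f},{e,g},{f,g},{a,d,e},{a,e,g},{c,d,e},{d,f,g}} U4={{d},{f},{a,d},{c,d},{d,e},{d,f},{d,g},{e,f},{f,g},{a,d,e},{c,d,e},{d,f,g}}
  U12={{g},{a,g},{c,d},{d,f},{d,g},{e,g},{f,g},{a,e,g},{c,d,e},{d,f,g}} U13={{a},{d},{g},{a,d},{a,e},{a,g},{c,d},{d,e},{d,f},{d,g},{e,g},{f,g},{a,d,e},{a,e,g},{c,d,e},{d,f,g}} U14={{d},{a,d},{c,d},{d,e},{d,f},{d,g},{f,g},{a,d,e},{c,d,e},{d,f,g}} U23={{g},{a,g},{b,e},{c,d},{c,e},{d,f},{d,g},{e,f},{e,g},{f,g},{a,e,g},{c,d,e},{d,f,g}} U24={{f},{c,d},{d,f},{d,g},{e,f},{f,g},{c,d,e},{d,f,g}} U34={{d},{a,d},{c,d},{d,e},{d,f},{d,g},{e,f},{f,g},{a,d,e},{c,d,e},{d,f,g}}
  U123={{g},{a,g},{c,d},{d,f},{d,g},{e,g},{f,g},{a,e,g},{c,d,e},{d,f,g}} U124={{c,d},{d,f},{d,g},{f,g},{c,d,e},{d,f,g}} U134={{d},{a,d},{c,d},{d,e},{d,f},{d,g},{f,g},{a,d,e},{c,d,e},{d,f,g}} U234={{c,d},{d,f},{d,g},{e,f},{f,g},{c,d,e},{d,f,g}}
  U1234={{c,d},{d,f},{d,g},{f,g},{c,d,e},{d,f,g}}
components per intersection:
  U1: {{a},{d},{g},{a,d},{a,e},{a,g},{c,d},{d,e},{d,f},{d,g},{e,g},{f,g},{a,d,e},{a,e,g},{c,d,e},{d,f,g}}
  U2: {{b},{b,e}} {{c},{c,d},{c,e},{c,d,e}} {{f},{g},{a,g},{d,f},{d,g},{e,f},{e,g},{f,g},{a,e,g},{d,f,g}}
  U3: {{a},{d},{e},{g},{a,d},{a,e},{a,g},{b,e},{c,d},{c,e},{d,e},{d,f},{d,g},{e,f},{e,g},{f,g},{a,d,e},{a,e,g},{c,d,e},{d,f,g}}
  U4: {{d},{f},{a,d},{c,d},{d,e},{d,f},{d,g},{e,f},{f,g},{a,d,e},{c,d,e},{d,f,g}}
  U12: {{g},{a,g},{d,f},{d,g},{e,g},{f,g},{a,e,g},{d,f,g}} {{c,d},{c,d,e}}
  U13: {{a},{d},{g},{a,d},{a,e},{a,g},{c,d},{d,e},{d,f},{d,g},{e,g},{f,g},{a,d,e},{a,e,g},{c,d,e},{d,f,g}}
  U14: {{d},{a,d},{c,d},{d,e},{d,f},{d,g},{f,g},{a,d,e},{c,d,e},{d,f,g}}
  U23: {{g},{a,g},{d,f},{d,g},{e,g},{f,g},{a,e,g},{d,f,g}} {{b,e}} {{c,d},{c,e},{c,d,e}} {{e,f}}
  U24: {{f},{d,f},{d,g},{e,f},{f,g},{d,f,g}} {{c,d},{c,d,e}}
  U34: {{d},{a,d},{c,d},{d,e},{d,f},{d,g},{f,g},{a,d,e},{c,d,e},{d,f,g}} {{e,f}}
  U123: {{g},{a,g},{d,f},{d,g},{e,g},{f,g},{a,e,g},{d,f,g}} {{c,d},{c,d,e}}
  U124: {{c,d},{c,d,e}} {{d,f},{d,g},{f,g},{d,f,g}}
  U134: {{d},{a,d},{c,d},{d,e},{d,f},{d,g},{f,g},{a,d,e},{c,d,e},{d,f,g}}
  U234: {{c,d},{c,d,e}} {{d,f},{d,g},{f,g},{d,f,g}} {{e,f}}
  U1234: {{c,d},{c,d,e}} {{d,f},{d,g},{f,g},{d,f,g}}
C dims 6,12,8,2; δ0: rk 5, SNF 1^5; δ1: rk 6, SNF 1^6; δ2: rk 2, SNF 1^2
degree 0: 6−5−0 = 1 → Ȟ^0 ≅ Z
degree 1: 12−6−5 = 1 → Ȟ^1 ≅ Z
degree 2: 8−2−6 = 0 → Ȟ^2 ≅ 0

Ȟ^0 ≅ Z,  Ȟ^1 ≅ Z,  Ȟ^2 ≅ 0


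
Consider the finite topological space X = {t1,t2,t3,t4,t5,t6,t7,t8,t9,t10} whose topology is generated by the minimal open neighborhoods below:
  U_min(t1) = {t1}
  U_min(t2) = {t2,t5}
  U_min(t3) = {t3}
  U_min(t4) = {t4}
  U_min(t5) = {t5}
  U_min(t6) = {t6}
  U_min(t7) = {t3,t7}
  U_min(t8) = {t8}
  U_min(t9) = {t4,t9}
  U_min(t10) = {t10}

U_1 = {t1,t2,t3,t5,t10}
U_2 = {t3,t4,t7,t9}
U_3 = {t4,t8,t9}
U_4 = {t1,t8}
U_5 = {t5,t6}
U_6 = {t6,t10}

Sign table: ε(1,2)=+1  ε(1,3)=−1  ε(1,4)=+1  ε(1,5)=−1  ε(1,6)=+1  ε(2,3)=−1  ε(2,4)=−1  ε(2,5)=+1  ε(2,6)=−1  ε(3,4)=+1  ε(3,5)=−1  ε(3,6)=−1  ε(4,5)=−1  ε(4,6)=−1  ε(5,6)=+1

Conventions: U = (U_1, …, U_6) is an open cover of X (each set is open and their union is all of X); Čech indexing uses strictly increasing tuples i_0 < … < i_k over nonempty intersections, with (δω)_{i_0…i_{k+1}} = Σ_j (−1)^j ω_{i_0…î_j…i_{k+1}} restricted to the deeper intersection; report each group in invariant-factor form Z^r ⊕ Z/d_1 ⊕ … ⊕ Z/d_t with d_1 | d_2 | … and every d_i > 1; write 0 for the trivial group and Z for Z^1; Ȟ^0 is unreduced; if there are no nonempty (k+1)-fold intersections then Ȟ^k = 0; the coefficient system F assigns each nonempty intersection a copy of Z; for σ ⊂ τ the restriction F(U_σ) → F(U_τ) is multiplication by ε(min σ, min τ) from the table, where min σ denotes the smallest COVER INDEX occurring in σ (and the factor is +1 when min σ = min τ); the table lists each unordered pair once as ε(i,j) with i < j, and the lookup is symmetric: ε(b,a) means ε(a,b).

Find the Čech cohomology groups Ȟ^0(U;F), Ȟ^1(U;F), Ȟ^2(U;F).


Ȟ^0(U;F) ≅ 0, Ȟ^1(U;F) ≅ Z ⊕ Z/2 and Ȟ^2(U;F) ≅ 0

cover nerve:
  U12={t3} U14={t1} U15={t5} U16={t10} U23={t4,t9} U34={t8} U56={t6}
C dims 6,7; δ0: rk 6, SNF 1^5·2
Ȟ^0: (6−6)−0=0 ⇒ 0
Ȟ^1: (7−0)−6=1 plus torsion [2] ⇒ Z ⊕ Z/2
Ȟ^2: (0−0)−0=0 ⇒ 0


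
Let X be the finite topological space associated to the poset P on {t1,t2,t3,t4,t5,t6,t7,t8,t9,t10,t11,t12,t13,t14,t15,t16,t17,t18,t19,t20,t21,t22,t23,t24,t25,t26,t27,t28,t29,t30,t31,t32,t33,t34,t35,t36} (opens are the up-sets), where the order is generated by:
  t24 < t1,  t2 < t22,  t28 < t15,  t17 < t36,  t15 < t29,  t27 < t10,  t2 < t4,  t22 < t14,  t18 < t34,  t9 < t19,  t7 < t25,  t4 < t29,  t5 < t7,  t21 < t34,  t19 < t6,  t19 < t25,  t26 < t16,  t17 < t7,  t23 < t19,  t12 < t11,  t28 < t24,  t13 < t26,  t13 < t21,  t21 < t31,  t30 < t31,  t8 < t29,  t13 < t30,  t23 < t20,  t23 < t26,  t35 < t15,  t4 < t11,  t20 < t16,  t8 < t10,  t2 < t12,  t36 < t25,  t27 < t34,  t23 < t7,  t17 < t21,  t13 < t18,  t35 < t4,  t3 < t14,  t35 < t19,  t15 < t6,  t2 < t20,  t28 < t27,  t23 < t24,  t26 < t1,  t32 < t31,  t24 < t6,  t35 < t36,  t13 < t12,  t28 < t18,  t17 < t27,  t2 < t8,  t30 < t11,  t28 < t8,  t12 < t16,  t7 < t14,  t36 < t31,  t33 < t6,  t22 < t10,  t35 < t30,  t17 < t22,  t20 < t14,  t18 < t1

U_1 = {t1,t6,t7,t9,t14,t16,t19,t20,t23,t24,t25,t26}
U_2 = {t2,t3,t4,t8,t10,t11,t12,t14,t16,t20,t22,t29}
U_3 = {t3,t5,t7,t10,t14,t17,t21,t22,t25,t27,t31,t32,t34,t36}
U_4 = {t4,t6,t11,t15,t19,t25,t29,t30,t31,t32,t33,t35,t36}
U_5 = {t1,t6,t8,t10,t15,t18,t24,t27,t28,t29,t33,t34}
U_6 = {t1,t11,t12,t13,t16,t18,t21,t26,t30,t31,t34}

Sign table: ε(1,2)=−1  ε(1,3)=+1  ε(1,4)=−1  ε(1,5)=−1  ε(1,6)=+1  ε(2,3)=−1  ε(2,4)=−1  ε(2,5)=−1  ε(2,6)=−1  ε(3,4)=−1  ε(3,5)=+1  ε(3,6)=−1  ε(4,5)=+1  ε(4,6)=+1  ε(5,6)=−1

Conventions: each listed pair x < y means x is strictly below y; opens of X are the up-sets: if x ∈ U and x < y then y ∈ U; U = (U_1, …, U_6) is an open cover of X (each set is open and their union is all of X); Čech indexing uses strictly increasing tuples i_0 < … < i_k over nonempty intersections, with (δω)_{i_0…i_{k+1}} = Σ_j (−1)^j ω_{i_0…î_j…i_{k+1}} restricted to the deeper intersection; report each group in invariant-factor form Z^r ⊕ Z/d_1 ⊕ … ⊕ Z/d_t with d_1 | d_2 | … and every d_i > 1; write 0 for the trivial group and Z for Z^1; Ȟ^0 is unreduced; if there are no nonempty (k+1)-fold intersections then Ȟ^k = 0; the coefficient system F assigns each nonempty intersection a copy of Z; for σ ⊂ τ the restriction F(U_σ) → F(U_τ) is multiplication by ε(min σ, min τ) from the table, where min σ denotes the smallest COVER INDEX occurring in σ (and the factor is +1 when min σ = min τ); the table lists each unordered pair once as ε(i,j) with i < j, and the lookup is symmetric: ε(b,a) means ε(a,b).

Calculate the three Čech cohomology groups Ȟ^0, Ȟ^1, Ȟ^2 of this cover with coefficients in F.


nerve of the cover:
  U12={t14,t16,t20} U13={t7,t14,t25} U14={t6,t19,t25} U15={t1,t6,t24} U16={t1,t16,t26} U23={t3,t10,t14,t22} U24={t4,t11,t29} U25={t8,t10,t29} U26={t11,t12,t16} U34={t25,t31,t32,t36} U35={t10,t27,t34} U36={t21,t31,t34} U45={t6,t15,t29,t33} U46={t11,t30,t31} U56={t1,t18,t34}
  U123={t14} U126={t16} U134={t25} U145={t6} U156={t1} U235={t10} U245={t29} U246={t11} U346={t31} U356={t34}
C dims 6,15,10; δ0: rk 6, SNF 1^5·2; δ1: rk 9, SNF 1^9
Ȟ^0 = (6 − 6) − 0 = 0, so Ȟ^0 ≅ 0
Ȟ^1 = (15 − 9) − 6 = 0 plus torsion [2], so Ȟ^1 ≅ Z/2
Ȟ^2 = (10 − 0) − 9 = 1, so Ȟ^2 ≅ Z

Ȟ^0(U;F) ≅ 0, Ȟ^1(U;F) ≅ Z/2, Ȟ^2(U;F) ≅ Z


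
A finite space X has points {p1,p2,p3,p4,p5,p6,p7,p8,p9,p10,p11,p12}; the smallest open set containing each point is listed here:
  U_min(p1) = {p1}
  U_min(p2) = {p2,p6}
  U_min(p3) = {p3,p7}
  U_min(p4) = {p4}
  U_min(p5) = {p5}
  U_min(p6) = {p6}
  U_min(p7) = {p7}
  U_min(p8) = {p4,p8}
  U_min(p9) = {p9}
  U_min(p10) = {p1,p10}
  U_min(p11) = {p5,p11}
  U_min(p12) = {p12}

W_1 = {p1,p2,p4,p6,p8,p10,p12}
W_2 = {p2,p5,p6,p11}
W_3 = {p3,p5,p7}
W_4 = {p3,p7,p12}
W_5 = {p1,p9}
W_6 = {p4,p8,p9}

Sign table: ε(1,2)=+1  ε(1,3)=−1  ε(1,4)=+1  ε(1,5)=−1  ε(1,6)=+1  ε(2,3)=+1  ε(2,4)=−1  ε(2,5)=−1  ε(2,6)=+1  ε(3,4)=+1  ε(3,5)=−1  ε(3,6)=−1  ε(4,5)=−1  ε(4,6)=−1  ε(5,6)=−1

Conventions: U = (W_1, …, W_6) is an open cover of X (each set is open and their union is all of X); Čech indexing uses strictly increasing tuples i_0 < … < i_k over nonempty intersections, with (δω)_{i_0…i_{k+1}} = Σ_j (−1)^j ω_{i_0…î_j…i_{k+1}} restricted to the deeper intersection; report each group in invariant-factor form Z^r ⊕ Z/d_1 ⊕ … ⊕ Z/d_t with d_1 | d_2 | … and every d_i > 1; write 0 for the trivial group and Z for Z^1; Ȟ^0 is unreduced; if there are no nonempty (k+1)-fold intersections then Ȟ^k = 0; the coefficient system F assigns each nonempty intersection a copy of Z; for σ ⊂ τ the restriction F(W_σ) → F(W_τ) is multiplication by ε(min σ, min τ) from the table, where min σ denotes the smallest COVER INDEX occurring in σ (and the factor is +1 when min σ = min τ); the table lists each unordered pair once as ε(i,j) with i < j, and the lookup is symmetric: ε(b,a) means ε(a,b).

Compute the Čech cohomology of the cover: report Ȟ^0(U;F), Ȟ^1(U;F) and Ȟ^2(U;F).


Ȟ^0 ≅ Z, Ȟ^1 ≅ Z^2 and Ȟ^2 ≅ 0

nonempty overlaps:
  W12={p2,p6} W14={p12} W15={p1} W16={p4,p8} W23={p5} W34={p3,p7} W56={p9}
C dims 6,7; δ0: rk 5, SNF 1^5
degree 0: 6−5−0 = 1 → Ȟ^0 ≅ Z
degree 1: 7−0−5 = 2 → Ȟ^1 ≅ Z^2
degree 2: 0−0−0 = 0 → Ȟ^2 ≅ 0


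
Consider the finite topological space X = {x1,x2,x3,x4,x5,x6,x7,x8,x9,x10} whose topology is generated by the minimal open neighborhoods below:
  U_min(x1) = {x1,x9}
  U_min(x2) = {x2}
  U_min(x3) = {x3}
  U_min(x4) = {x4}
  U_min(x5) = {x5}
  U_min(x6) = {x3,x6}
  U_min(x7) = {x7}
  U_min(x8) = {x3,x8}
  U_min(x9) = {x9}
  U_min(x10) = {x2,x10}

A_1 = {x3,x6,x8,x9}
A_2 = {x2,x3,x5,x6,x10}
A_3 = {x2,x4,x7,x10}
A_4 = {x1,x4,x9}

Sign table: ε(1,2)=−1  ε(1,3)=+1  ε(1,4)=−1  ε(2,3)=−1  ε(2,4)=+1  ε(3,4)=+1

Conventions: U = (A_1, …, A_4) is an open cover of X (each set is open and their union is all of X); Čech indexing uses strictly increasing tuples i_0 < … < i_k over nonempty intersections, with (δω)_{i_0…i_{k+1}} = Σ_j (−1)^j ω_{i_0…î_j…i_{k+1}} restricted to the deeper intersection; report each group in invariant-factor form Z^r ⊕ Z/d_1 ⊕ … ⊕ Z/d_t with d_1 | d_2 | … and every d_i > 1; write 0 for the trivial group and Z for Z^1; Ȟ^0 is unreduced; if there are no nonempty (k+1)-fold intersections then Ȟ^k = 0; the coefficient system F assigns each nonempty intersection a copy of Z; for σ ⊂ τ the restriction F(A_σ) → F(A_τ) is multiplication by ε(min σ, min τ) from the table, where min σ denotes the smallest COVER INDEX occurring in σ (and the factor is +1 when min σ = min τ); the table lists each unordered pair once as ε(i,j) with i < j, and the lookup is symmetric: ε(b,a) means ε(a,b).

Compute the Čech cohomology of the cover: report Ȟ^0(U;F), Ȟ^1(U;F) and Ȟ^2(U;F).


cover nerve:
  A12={x3,x6} A14={x9} A23={x2,x10} A34={x4}
C dims 4,4; δ0: rk 4, SNF 1^3·2
Ȟ^0: (4−4)−0=0 ⇒ 0
Ȟ^1: (4−0)−4=0 plus torsion [2] ⇒ Z/2
Ȟ^2: (0−0)−0=0 ⇒ 0

Ȟ^0(U;F) ≅ 0,  Ȟ^1(U;F) ≅ Z/2,  Ȟ^2(U;F) ≅ 0


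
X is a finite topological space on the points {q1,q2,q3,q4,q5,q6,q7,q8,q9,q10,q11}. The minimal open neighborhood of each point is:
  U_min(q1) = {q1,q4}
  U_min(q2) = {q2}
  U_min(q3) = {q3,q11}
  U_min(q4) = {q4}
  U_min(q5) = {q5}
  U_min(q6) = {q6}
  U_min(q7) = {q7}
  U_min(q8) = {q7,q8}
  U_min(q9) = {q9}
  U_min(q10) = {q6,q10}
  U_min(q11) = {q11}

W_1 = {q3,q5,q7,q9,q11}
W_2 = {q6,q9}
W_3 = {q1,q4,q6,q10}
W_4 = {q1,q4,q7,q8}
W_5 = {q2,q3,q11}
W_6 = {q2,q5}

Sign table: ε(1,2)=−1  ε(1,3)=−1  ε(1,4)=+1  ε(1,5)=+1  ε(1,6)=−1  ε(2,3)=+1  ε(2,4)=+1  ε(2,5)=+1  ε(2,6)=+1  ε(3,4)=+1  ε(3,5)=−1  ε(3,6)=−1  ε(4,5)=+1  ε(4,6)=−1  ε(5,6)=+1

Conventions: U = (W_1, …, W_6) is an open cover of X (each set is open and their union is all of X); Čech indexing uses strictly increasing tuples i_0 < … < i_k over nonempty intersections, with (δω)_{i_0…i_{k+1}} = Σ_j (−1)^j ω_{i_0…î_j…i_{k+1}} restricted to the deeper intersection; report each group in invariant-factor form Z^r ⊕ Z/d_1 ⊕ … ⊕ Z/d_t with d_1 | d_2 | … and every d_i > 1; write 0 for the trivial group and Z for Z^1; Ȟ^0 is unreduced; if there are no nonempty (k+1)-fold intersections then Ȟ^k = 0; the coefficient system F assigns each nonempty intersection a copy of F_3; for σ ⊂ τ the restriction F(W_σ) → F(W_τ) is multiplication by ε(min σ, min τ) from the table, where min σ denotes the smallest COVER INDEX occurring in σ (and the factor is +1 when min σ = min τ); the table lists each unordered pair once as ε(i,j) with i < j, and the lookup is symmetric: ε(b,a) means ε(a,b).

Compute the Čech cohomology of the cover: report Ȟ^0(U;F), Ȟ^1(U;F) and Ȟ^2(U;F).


Ȟ^0 = 0,  Ȟ^1 = Z/3,  Ȟ^2 = 0

nonempty overlaps:
  W12={q9} W14={q7} W15={q3,q11} W16={q5} W23={q6} W34={q1,q4} W56={q2}
C dims 6,7; δ0: rk_F3 6
degree 0: 6−6−0 = 0 → Ȟ^0 ≅ 0
degree 1: 7−0−6 = 1 → Ȟ^1 ≅ Z/3
degree 2: 0−0−0 = 0 → Ȟ^2 ≅ 0


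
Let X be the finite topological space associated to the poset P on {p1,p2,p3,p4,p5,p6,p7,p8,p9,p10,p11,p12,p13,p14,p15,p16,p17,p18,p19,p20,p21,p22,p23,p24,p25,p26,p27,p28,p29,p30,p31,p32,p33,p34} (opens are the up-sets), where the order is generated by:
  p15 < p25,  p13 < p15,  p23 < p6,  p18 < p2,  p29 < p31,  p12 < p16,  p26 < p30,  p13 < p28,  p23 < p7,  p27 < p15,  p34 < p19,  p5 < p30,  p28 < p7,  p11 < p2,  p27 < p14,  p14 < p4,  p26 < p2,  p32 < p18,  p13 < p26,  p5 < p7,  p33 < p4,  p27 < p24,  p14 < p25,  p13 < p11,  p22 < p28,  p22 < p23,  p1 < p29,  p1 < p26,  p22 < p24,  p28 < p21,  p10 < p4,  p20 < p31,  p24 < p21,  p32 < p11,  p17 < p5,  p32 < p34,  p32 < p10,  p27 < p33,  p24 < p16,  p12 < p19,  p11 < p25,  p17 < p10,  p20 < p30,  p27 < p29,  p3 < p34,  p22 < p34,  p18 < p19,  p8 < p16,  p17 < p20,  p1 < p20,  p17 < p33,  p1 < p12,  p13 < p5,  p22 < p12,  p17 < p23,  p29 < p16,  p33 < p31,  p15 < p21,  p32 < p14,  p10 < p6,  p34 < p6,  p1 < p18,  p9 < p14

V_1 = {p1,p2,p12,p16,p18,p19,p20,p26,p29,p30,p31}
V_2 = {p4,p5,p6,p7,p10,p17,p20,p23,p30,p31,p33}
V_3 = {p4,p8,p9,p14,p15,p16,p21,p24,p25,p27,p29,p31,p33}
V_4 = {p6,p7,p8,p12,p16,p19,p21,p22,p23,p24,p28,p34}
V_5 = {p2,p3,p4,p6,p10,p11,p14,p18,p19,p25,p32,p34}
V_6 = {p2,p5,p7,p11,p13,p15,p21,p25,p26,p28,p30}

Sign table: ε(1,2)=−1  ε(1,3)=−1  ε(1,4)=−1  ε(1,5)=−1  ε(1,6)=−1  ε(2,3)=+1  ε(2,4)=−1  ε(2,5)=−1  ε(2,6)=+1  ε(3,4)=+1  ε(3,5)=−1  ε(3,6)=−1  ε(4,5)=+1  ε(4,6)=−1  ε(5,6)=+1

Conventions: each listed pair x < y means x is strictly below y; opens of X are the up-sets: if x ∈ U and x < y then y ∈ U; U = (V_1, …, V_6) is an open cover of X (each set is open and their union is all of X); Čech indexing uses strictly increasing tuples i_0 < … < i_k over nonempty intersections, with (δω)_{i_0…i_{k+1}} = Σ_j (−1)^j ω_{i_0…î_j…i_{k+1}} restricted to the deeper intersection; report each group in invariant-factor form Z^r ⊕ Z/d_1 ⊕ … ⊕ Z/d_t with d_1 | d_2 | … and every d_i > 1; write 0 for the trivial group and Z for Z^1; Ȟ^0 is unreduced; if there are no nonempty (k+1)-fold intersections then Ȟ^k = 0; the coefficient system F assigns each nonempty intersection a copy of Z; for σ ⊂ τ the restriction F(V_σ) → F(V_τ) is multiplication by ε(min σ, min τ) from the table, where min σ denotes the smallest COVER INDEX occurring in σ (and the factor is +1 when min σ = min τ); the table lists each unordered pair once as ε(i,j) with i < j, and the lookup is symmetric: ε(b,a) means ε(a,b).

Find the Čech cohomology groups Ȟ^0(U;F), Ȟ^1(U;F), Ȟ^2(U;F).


Ȟ^0 ≅ 0, Ȟ^1 ≅ Z/2 and Ȟ^2 ≅ Z

nonempty overlaps:
  V12={p20,p30,p31} V13={p16,p29,p31} V14={p12,p16,p19} V15={p2,p18,p19} V16={p2,p26,p30} V23={p4,p31,p33} V24={p6,p7,p23} V25={p4,p6,p10} V26={p5,p7,p30} V34={p8,p16,p21,p24} V35={p4,p14,p25} V36={p15,p21,p25} V45={p6,p19,p34} V46={p7,p21,p28} V56={p2,p11,p25}
  V123={p31} V126={p30} V134={p16} V145={p19} V156={p2} V235={p4} V245={p6} V246={p7} V346={p21} V356={p25}
C dims 6,15,10; δ0: rk 6, SNF 1^5·2; δ1: rk 9, SNF 1^9
degree 0: 6−6−0 = 0 → Ȟ^0 ≅ 0
degree 1: 15−9−6 = 0 plus torsion [2] → Ȟ^1 ≅ Z/2
degree 2: 10−0−9 = 1 → Ȟ^2 ≅ Z


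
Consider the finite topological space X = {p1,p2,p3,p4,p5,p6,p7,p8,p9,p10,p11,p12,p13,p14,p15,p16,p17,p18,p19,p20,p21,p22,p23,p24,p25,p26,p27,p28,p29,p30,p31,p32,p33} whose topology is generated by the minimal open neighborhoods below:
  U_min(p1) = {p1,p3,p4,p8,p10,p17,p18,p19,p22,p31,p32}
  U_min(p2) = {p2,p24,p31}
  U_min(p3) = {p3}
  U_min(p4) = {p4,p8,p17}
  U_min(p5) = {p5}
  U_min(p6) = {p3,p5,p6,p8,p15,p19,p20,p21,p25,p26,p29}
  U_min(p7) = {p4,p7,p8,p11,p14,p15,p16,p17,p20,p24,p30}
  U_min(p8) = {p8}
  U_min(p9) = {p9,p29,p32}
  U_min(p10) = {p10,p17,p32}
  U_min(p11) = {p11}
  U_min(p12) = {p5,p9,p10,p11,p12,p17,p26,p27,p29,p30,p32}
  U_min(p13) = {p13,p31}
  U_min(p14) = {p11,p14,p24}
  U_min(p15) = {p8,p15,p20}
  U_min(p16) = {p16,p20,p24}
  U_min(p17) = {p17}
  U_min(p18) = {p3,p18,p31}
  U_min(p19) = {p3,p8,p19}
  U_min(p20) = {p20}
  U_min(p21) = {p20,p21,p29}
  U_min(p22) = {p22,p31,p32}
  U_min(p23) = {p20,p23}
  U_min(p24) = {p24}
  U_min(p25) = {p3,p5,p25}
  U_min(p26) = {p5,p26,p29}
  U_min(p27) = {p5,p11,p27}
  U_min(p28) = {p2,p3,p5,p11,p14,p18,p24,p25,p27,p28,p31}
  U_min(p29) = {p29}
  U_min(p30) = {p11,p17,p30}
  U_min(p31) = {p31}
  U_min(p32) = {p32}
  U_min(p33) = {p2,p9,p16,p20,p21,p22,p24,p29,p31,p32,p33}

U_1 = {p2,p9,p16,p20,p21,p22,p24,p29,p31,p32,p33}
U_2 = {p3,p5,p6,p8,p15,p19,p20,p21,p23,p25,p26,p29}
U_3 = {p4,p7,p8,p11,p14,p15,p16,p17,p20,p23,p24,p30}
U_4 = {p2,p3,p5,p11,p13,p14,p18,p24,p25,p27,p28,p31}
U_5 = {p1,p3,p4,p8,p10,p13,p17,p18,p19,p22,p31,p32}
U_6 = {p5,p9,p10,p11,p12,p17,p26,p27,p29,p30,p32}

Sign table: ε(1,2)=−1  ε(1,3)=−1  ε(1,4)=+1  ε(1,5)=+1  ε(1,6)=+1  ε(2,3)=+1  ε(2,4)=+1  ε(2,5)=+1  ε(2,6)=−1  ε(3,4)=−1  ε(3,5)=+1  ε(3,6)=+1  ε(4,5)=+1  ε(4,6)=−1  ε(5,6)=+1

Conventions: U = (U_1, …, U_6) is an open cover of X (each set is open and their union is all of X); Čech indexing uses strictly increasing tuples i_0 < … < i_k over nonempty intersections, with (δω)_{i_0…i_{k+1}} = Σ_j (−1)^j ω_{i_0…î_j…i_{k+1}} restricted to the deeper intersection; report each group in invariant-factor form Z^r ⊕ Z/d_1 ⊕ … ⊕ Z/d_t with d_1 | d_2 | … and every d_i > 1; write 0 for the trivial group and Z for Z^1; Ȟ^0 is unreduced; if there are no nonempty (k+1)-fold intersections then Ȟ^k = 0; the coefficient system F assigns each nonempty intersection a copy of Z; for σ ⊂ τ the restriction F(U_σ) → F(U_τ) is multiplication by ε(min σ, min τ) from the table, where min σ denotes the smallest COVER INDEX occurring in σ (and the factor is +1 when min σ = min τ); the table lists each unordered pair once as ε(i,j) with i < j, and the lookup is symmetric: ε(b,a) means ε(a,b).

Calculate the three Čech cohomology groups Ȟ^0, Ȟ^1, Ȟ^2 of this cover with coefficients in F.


Ȟ^0(U;F) ≅ 0; Ȟ^1(U;F) ≅ Z/2; Ȟ^2(U;F) ≅ Z

nonempty overlaps:
  U12={p20,p21,p29} U13={p16,p20,p24} U14={p2,p24,p31} U15={p22,p31,p32} U16={p9,p29,p32} U23={p8,p15,p20,p23} U24={p3,p5,p25} U25={p3,p8,p19} U26={p5,p26,p29} U34={p11,p14,p24} U35={p4,p8,p17} U36={p11,p17,p30} U45={p3,p13,p18,p31} U46={p5,p11,p27} U56={p10,p17,p32}
  U123={p20} U126={p29} U134={p24} U145={p31} U156={p32} U235={p8} U245={p3} U246={p5} U346={p11} U356={p17}
C dims 6,15,10; δ0: rk 6, SNF 1^5·2; δ1: rk 9, SNF 1^9
degree 0: 6−6−0 = 0 → Ȟ^0 ≅ 0
degree 1: 15−9−6 = 0 plus torsion [2] → Ȟ^1 ≅ Z/2
degree 2: 10−0−9 = 1 → Ȟ^2 ≅ Z


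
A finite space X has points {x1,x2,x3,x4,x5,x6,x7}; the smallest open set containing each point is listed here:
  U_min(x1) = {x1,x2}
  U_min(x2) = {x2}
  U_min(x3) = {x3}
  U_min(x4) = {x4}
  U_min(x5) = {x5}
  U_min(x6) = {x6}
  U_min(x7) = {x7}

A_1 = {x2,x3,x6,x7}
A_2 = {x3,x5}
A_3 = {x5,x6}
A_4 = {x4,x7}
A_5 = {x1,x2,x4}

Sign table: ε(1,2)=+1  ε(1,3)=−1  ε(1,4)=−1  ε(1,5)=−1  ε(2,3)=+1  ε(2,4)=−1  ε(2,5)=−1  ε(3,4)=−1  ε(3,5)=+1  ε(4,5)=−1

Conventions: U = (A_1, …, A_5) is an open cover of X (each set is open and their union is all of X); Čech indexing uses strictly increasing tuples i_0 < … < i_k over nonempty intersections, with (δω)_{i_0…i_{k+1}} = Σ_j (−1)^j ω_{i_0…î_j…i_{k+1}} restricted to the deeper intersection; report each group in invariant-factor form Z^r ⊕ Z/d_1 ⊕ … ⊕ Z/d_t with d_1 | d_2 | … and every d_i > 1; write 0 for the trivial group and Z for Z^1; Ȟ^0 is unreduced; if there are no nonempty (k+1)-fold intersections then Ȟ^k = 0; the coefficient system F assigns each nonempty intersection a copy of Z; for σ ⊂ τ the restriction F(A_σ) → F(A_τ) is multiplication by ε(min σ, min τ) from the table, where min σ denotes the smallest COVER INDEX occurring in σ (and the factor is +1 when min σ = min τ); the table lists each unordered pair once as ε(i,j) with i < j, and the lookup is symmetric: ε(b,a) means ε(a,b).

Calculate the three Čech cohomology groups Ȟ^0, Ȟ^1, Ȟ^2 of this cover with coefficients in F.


nerve of the cover:
  A12={x3} A13={x6} A14={x7} A15={x2} A23={x5} A45={x4}
C dims 5,6; δ0: rk 5, SNF 1^4·2
Ȟ^0 = (5 − 5) − 0 = 0, so Ȟ^0 ≅ 0
Ȟ^1 = (6 − 0) − 5 = 1 plus torsion [2], so Ȟ^1 ≅ Z ⊕ Z/2
Ȟ^2 = (0 − 0) − 0 = 0, so Ȟ^2 ≅ 0

Ȟ^0 ≅ 0, Ȟ^1 ≅ Z ⊕ Z/2 and Ȟ^2 ≅ 0


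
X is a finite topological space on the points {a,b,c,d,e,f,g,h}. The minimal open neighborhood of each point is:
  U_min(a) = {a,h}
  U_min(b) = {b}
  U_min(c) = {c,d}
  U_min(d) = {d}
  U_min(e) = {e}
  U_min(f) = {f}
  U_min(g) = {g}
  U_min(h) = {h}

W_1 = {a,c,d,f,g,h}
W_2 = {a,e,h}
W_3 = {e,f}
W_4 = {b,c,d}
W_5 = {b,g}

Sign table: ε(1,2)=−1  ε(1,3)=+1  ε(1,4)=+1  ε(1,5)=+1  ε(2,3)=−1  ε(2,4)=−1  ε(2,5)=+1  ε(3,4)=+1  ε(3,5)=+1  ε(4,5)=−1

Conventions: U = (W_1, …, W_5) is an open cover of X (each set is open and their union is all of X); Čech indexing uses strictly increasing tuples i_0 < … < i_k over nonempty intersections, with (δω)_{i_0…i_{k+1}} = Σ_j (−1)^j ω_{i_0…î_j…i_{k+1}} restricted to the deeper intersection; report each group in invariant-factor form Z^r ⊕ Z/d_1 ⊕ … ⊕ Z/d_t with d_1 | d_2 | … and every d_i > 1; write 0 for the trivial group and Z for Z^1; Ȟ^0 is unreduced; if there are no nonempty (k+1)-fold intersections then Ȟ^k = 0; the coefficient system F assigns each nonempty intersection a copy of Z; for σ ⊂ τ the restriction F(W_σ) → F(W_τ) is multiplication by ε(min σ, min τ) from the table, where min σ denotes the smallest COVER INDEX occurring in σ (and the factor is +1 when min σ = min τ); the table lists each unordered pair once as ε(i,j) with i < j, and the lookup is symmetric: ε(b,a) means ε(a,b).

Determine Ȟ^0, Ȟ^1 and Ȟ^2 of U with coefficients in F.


Ȟ^0 = 0, Ȟ^1 = Z ⊕ Z/2, Ȟ^2 = 0

intersection data:
  W12={a,h} W13={f} W14={c,d} W15={g} W23={e} W45={b}
C dims 5,6; δ0: rk 5, SNF 1^4·2
Ȟ^0 = (5 − 5) − 0 = 0, so Ȟ^0 ≅ 0
Ȟ^1 = (6 − 0) − 5 = 1 plus torsion [2], so Ȟ^1 ≅ Z ⊕ Z/2
Ȟ^2 = (0 − 0) − 0 = 0, so Ȟ^2 ≅ 0


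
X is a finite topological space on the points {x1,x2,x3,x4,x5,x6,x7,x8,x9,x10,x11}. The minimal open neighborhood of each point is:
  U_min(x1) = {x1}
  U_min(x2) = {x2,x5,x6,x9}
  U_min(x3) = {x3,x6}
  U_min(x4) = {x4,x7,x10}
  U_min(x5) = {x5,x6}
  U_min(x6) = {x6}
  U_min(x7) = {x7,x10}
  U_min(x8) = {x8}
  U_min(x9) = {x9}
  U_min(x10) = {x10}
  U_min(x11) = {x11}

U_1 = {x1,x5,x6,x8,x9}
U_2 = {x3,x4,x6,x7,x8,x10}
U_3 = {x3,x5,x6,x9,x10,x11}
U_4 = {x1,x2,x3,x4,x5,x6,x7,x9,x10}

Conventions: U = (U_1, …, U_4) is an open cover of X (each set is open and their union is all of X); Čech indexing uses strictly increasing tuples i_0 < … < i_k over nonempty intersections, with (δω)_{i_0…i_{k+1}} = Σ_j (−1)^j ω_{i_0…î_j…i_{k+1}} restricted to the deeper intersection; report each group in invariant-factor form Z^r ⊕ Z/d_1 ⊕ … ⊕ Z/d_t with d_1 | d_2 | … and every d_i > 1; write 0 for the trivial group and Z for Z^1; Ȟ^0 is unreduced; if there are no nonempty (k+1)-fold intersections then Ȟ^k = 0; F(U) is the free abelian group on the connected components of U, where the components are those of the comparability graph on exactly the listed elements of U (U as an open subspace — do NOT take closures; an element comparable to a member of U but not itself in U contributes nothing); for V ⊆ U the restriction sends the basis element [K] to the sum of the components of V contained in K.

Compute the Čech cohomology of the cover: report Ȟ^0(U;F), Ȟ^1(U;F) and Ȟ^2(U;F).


nerve of the cover:
  U12={x6,x8} U13={x5,x6,x9} U14={x1,x5,x6,x9} U23={x3,x6,x10} U24={x3,x4,x6,x7,x10} U34={x3,x5,x6,x9,x10}
  U123={x6} U124={x6} U134={x5,x6,x9} U234={x3,x6,x10}
  U1234={x6}
components per intersection:
  U1: {x1} {x5,x6} {x8} {x9}
  U2: {x3,x6} {x4,x7,x10} {x8}
  U3: {x3,x5,x6} {x9} {x10} {x11}
  U4: {x1} {x2,x3,x5,x6,x9} {x4,x7,x10}
  U12: {x6} {x8}
  U13: {x5,x6} {x9}
  U14: {x1} {x5,x6} {x9}
  U23: {x3,x6} {x10}
  U24: {x3,x6} {x4,x7,x10}
  U34: {x3,x5,x6} {x9} {x10}
  U123: {x6}
  U124: {x6}
  U134: {x5,x6} {x9}
  U234: {x3,x6} {x10}
  U1234: {x6}
C dims 14,14,6,1; δ0: rk 9, SNF 1^9; δ1: rk 5, SNF 1^5; δ2: rk 1, SNF 1^1
Ȟ^0 = (14 − 9) − 0 = 5, so Ȟ^0 ≅ Z^5
Ȟ^1 = (14 − 5) − 9 = 0, so Ȟ^1 ≅ 0
Ȟ^2 = (6 − 1) − 5 = 0, so Ȟ^2 ≅ 0

Ȟ^0 = Z^5, Ȟ^1 = 0 and Ȟ^2 = 0


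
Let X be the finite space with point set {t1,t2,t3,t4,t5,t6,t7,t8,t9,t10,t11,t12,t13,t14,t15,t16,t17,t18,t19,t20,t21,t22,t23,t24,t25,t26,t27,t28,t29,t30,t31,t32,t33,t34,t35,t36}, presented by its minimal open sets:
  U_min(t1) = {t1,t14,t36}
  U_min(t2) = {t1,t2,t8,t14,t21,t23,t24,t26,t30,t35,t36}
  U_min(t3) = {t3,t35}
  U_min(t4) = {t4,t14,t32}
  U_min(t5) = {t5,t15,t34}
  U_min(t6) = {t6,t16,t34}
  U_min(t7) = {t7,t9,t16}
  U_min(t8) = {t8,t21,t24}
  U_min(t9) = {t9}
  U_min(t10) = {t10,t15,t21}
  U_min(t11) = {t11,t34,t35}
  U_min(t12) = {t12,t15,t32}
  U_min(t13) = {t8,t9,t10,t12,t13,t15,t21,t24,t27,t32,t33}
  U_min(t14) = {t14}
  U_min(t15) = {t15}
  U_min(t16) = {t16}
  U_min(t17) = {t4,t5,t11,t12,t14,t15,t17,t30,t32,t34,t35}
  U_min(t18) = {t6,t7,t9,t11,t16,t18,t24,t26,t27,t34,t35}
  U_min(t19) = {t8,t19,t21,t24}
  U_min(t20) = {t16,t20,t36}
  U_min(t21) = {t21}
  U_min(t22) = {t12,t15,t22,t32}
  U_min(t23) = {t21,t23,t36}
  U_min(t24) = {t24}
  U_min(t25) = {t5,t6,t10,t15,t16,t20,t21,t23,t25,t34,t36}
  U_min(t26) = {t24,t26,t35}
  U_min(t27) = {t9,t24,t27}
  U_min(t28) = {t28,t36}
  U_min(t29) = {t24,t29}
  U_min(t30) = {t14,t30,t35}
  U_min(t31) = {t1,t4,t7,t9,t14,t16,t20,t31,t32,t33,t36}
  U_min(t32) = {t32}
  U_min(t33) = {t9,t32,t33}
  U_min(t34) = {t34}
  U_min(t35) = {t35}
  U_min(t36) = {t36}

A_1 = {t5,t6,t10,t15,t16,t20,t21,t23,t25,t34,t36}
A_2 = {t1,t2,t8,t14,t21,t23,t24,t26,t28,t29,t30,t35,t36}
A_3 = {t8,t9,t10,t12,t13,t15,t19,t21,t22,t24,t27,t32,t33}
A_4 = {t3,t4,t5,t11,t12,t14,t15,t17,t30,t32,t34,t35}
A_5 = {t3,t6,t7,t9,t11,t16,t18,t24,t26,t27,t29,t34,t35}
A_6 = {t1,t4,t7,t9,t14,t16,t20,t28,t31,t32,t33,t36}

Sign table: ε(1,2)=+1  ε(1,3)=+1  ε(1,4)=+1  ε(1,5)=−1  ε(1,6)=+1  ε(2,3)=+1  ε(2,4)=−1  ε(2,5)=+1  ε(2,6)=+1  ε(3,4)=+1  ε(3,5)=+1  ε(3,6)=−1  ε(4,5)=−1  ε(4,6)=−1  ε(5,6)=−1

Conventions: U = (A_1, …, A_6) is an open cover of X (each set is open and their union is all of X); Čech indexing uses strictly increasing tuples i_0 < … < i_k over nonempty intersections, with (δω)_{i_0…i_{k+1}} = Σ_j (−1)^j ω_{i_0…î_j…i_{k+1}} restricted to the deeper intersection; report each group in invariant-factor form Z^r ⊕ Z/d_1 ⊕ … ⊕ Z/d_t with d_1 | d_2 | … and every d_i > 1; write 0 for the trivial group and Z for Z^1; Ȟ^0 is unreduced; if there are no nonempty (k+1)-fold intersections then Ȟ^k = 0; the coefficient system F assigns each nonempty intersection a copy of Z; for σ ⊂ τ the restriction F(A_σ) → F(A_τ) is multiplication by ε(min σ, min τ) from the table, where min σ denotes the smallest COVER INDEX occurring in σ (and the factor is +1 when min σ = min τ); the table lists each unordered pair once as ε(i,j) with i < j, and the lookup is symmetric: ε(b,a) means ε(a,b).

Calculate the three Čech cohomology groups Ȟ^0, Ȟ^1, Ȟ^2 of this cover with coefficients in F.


intersection data:
  A12={t21,t23,t36} A13={t10,t15,t21} A14={t5,t15,t34} A15={t6,t16,t34} A16={t16,t20,t36} A23={t8,t21,t24} A24={t14,t30,t35} A25={t24,t26,t29,t35} A26={t1,t14,t28,t36} A34={t12,t15,t32} A35={t9,t24,t27} A36={t9,t32,t33} A45={t3,t11,t34,t35} A46={t4,t14,t32} A56={t7,t9,t16}
  A123={t21} A126={t36} A134={t15} A145={t34} A156={t16} A235={t24} A245={t35} A246={t14} A346={t32} A356={t9}
C dims 6,15,10; δ0: rk 6, SNF 1^5·2; δ1: rk 9, SNF 1^9
Ȟ^0 = (6 − 6) − 0 = 0, so Ȟ^0 ≅ 0
Ȟ^1 = (15 − 9) − 6 = 0 plus torsion [2], so Ȟ^1 ≅ Z/2
Ȟ^2 = (10 − 0) − 9 = 1, so Ȟ^2 ≅ Z

Ȟ^0 ≅ 0, Ȟ^1 ≅ Z/2 and Ȟ^2 ≅ Z
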